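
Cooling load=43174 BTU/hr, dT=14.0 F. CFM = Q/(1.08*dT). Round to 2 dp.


CFM = 43174 / (1.08 * 14.0) = 2855.42

2855.42 CFM


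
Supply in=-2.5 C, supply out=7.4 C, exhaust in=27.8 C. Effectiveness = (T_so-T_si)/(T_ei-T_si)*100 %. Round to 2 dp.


eff = (7.4-(-2.5))/(27.8-(-2.5))*100 = 32.67 %

32.67 %


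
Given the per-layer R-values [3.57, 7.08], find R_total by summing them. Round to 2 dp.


R_total = 3.57 + 7.08 = 10.65

10.65


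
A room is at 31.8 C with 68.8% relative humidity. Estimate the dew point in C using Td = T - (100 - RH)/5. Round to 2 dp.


Td = 31.8 - (100-68.8)/5 = 25.56 C

25.56 C


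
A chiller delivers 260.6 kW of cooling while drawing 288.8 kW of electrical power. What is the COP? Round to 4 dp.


COP = 260.6 / 288.8 = 0.9024

0.9024


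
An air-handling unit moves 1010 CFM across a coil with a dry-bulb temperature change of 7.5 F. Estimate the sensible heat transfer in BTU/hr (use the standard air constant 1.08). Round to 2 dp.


Q = 1.08 * 1010 * 7.5 = 8181.00 BTU/hr

8181.00 BTU/hr


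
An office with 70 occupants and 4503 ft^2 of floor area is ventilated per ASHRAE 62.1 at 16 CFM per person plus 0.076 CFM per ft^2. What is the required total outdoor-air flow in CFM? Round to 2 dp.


Total = 70*16 + 4503*0.076 = 1462.23 CFM

1462.23 CFM


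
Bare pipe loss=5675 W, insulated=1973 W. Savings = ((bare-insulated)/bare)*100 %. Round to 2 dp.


Savings = ((5675-1973)/5675)*100 = 65.23 %

65.23 %


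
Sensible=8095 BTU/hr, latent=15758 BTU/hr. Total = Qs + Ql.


Qt = 8095 + 15758 = 23853 BTU/hr

23853 BTU/hr


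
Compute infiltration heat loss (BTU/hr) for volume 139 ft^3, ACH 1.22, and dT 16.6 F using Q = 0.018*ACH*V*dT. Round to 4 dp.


Q = 0.018 * 1.22 * 139 * 16.6 = 50.6705 BTU/hr

50.6705 BTU/hr


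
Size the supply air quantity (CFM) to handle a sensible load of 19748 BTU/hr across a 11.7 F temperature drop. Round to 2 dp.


CFM = 19748 / (1.08 * 11.7) = 1562.84

1562.84 CFM


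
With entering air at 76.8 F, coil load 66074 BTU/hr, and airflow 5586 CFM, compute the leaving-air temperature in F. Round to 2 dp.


dT = 66074/(1.08*5586) = 10.9523
T_leave = 76.8 - 10.9523 = 65.85 F

65.85 F


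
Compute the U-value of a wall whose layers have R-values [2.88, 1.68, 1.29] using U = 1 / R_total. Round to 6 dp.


R_total = 2.88 + 1.68 + 1.29 = 5.85
U = 1/5.85 = 0.170940

0.170940


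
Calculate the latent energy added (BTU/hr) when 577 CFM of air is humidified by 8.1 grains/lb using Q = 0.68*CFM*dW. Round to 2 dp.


Q = 0.68 * 577 * 8.1 = 3178.12 BTU/hr

3178.12 BTU/hr


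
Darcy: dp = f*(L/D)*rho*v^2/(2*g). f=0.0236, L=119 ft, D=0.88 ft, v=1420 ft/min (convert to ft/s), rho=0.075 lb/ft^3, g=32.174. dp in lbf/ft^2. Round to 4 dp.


v_fps = 1420/60 = 23.6667 ft/s
dp = 0.0236*(119/0.88)*0.075*23.6667^2/(2*32.174) = 2.0834 lbf/ft^2

2.0834 lbf/ft^2


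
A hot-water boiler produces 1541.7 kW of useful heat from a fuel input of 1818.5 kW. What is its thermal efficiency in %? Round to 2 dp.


eta = (1541.7/1818.5)*100 = 84.78 %

84.78 %


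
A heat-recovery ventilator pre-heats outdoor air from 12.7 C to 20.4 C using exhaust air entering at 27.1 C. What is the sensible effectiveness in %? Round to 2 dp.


eff = (20.4-12.7)/(27.1-12.7)*100 = 53.47 %

53.47 %


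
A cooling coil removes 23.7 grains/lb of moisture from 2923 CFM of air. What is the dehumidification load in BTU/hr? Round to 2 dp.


Q = 0.68 * 2923 * 23.7 = 47107.07 BTU/hr

47107.07 BTU/hr


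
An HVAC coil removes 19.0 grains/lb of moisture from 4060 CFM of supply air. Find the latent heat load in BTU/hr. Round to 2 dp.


Q = 0.68 * 4060 * 19.0 = 52455.20 BTU/hr

52455.20 BTU/hr


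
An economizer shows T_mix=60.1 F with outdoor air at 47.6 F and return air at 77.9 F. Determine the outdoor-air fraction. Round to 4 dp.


frac = (60.1 - 77.9) / (47.6 - 77.9) = 0.5875

0.5875


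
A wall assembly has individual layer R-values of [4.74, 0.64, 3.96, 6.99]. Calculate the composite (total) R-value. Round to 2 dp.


R_total = 4.74 + 0.64 + 3.96 + 6.99 = 16.33

16.33


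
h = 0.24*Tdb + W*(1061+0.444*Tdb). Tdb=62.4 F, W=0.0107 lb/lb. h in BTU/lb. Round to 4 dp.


h = 0.24*62.4 + 0.0107*(1061+0.444*62.4) = 26.6251 BTU/lb

26.6251 BTU/lb


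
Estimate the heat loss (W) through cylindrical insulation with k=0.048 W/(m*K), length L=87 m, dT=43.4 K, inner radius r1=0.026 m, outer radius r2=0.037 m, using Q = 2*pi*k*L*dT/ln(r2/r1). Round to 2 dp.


Q = 2*pi*0.048*87*43.4/ln(0.037/0.026) = 3227.57 W

3227.57 W


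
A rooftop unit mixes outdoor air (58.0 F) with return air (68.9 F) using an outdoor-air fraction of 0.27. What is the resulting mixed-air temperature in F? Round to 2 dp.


T_mix = 0.27*58.0 + 0.73*68.9 = 65.96 F

65.96 F


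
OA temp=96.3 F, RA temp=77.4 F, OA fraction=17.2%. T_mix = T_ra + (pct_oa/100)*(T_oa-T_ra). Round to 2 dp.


T_mix = 77.4 + (17.2/100)*(96.3-77.4) = 80.65 F

80.65 F


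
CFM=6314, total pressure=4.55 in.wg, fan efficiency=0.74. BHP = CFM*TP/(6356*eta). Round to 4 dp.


BHP = 6314 * 4.55 / (6356 * 0.74) = 6.1080 hp

6.1080 hp


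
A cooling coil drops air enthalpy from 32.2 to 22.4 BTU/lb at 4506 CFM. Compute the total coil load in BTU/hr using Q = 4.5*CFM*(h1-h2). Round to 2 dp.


Q = 4.5 * 4506 * (32.2 - 22.4) = 198714.60 BTU/hr

198714.60 BTU/hr


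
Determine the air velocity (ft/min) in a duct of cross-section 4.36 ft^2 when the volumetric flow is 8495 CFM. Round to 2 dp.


V = 8495 / 4.36 = 1948.39 ft/min

1948.39 ft/min


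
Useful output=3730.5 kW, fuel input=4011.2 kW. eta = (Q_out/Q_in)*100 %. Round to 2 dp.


eta = (3730.5/4011.2)*100 = 93.00 %

93.00 %


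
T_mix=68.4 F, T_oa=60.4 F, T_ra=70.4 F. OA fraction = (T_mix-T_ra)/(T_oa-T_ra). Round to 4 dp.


frac = (68.4 - 70.4) / (60.4 - 70.4) = 0.2000

0.2000


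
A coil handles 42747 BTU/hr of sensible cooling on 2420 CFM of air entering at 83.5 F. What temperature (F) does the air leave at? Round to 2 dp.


dT = 42747/(1.08*2420) = 16.3556
T_leave = 83.5 - 16.3556 = 67.14 F

67.14 F


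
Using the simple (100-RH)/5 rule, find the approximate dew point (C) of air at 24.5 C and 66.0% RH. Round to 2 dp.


Td = 24.5 - (100-66.0)/5 = 17.70 C

17.70 C


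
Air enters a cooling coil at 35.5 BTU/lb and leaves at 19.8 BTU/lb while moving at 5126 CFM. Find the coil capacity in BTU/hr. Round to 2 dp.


Q = 4.5 * 5126 * (35.5 - 19.8) = 362151.90 BTU/hr

362151.90 BTU/hr


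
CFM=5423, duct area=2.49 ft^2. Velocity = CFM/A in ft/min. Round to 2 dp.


V = 5423 / 2.49 = 2177.91 ft/min

2177.91 ft/min


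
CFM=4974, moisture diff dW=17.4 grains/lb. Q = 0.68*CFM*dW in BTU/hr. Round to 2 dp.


Q = 0.68 * 4974 * 17.4 = 58852.37 BTU/hr

58852.37 BTU/hr


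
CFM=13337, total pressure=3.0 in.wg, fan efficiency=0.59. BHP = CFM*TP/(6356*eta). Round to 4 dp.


BHP = 13337 * 3.0 / (6356 * 0.59) = 10.6695 hp

10.6695 hp


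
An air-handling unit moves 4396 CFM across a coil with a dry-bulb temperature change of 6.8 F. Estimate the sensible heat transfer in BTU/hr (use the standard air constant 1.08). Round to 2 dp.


Q = 1.08 * 4396 * 6.8 = 32284.22 BTU/hr

32284.22 BTU/hr


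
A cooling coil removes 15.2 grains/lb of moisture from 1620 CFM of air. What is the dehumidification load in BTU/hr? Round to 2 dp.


Q = 0.68 * 1620 * 15.2 = 16744.32 BTU/hr

16744.32 BTU/hr


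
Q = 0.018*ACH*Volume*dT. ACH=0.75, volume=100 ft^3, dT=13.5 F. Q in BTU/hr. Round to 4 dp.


Q = 0.018 * 0.75 * 100 * 13.5 = 18.2250 BTU/hr

18.2250 BTU/hr


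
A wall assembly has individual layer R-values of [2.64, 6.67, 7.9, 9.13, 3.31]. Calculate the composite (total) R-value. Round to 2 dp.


R_total = 2.64 + 6.67 + 7.9 + 9.13 + 3.31 = 29.65

29.65


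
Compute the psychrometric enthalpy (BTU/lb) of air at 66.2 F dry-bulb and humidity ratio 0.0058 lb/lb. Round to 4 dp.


h = 0.24*66.2 + 0.0058*(1061+0.444*66.2) = 22.2123 BTU/lb

22.2123 BTU/lb


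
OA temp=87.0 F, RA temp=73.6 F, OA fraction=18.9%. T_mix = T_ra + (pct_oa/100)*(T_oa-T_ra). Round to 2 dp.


T_mix = 73.6 + (18.9/100)*(87.0-73.6) = 76.13 F

76.13 F


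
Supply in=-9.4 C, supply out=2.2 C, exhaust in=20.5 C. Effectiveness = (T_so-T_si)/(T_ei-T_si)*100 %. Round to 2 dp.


eff = (2.2-(-9.4))/(20.5-(-9.4))*100 = 38.80 %

38.80 %


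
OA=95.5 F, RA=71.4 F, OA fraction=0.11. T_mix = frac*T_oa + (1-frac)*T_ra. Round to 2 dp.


T_mix = 0.11*95.5 + 0.89*71.4 = 74.05 F

74.05 F


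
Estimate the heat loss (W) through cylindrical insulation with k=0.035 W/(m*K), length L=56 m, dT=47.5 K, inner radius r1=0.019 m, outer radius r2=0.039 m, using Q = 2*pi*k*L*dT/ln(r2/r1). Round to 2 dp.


Q = 2*pi*0.035*56*47.5/ln(0.039/0.019) = 813.44 W

813.44 W


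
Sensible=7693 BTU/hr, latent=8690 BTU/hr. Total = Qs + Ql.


Qt = 7693 + 8690 = 16383 BTU/hr

16383 BTU/hr


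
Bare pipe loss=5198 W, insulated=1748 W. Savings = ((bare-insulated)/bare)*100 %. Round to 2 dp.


Savings = ((5198-1748)/5198)*100 = 66.37 %

66.37 %


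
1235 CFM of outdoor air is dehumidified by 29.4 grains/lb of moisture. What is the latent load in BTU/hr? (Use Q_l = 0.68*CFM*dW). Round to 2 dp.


Q = 0.68 * 1235 * 29.4 = 24690.12 BTU/hr

24690.12 BTU/hr


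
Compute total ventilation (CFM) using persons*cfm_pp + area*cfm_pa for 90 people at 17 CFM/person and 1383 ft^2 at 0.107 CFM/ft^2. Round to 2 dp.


Total = 90*17 + 1383*0.107 = 1677.98 CFM

1677.98 CFM


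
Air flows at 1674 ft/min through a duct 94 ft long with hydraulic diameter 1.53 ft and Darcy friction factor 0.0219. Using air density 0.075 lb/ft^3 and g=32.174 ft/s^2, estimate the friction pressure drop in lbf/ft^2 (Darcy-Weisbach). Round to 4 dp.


v_fps = 1674/60 = 27.9 ft/s
dp = 0.0219*(94/1.53)*0.075*27.9^2/(2*32.174) = 1.2207 lbf/ft^2

1.2207 lbf/ft^2


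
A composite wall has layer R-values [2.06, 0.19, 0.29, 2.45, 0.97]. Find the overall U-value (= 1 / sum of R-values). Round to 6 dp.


R_total = 2.06 + 0.19 + 0.29 + 2.45 + 0.97 = 5.96
U = 1/5.96 = 0.167785

0.167785


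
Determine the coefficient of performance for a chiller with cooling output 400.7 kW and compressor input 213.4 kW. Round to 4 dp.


COP = 400.7 / 213.4 = 1.8777

1.8777


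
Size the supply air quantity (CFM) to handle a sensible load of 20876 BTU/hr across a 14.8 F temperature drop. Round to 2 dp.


CFM = 20876 / (1.08 * 14.8) = 1306.06

1306.06 CFM


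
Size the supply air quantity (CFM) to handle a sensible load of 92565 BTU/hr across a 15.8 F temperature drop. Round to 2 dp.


CFM = 92565 / (1.08 * 15.8) = 5424.58

5424.58 CFM


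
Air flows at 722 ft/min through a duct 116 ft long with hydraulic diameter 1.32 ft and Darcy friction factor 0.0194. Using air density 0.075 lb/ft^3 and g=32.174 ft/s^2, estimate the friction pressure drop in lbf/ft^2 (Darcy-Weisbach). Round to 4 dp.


v_fps = 722/60 = 12.0333 ft/s
dp = 0.0194*(116/1.32)*0.075*12.0333^2/(2*32.174) = 0.2877 lbf/ft^2

0.2877 lbf/ft^2


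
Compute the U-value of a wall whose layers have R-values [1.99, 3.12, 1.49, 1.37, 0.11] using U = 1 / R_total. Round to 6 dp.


R_total = 1.99 + 3.12 + 1.49 + 1.37 + 0.11 = 8.08
U = 1/8.08 = 0.123762

0.123762


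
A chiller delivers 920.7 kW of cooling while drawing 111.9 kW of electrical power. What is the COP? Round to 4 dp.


COP = 920.7 / 111.9 = 8.2279

8.2279


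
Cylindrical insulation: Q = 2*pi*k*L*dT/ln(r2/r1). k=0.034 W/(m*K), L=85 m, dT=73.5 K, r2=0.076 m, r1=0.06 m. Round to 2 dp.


Q = 2*pi*0.034*85*73.5/ln(0.076/0.06) = 5645.97 W

5645.97 W


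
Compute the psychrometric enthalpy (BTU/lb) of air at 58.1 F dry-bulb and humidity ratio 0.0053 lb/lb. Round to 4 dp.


h = 0.24*58.1 + 0.0053*(1061+0.444*58.1) = 19.7040 BTU/lb

19.7040 BTU/lb


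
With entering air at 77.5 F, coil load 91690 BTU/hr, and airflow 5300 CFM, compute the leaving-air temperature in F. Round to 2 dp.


dT = 91690/(1.08*5300) = 16.0185
T_leave = 77.5 - 16.0185 = 61.48 F

61.48 F


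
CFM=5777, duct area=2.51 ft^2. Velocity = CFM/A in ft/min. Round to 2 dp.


V = 5777 / 2.51 = 2301.59 ft/min

2301.59 ft/min


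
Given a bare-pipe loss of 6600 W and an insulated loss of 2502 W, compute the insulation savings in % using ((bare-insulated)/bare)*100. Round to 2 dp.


Savings = ((6600-2502)/6600)*100 = 62.09 %

62.09 %


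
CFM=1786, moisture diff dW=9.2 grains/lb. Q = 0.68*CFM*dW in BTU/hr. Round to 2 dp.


Q = 0.68 * 1786 * 9.2 = 11173.22 BTU/hr

11173.22 BTU/hr


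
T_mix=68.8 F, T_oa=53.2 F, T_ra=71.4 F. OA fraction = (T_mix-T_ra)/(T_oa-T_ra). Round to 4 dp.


frac = (68.8 - 71.4) / (53.2 - 71.4) = 0.1429

0.1429


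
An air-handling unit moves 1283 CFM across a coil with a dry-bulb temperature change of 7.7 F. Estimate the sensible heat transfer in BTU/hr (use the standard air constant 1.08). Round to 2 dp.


Q = 1.08 * 1283 * 7.7 = 10669.43 BTU/hr

10669.43 BTU/hr


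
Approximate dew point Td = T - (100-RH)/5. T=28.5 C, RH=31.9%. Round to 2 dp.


Td = 28.5 - (100-31.9)/5 = 14.88 C

14.88 C


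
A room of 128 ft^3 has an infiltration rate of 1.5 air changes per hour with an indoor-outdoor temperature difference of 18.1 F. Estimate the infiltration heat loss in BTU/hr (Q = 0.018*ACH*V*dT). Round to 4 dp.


Q = 0.018 * 1.5 * 128 * 18.1 = 62.5536 BTU/hr

62.5536 BTU/hr


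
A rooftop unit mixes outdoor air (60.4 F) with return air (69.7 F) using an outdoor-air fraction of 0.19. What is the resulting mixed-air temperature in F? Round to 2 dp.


T_mix = 0.19*60.4 + 0.81*69.7 = 67.93 F

67.93 F


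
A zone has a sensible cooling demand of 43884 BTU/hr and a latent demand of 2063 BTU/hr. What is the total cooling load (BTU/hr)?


Qt = 43884 + 2063 = 45947 BTU/hr

45947 BTU/hr


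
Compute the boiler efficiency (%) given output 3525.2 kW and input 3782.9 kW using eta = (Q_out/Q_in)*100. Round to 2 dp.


eta = (3525.2/3782.9)*100 = 93.19 %

93.19 %


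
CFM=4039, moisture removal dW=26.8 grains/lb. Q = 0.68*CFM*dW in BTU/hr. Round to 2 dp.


Q = 0.68 * 4039 * 26.8 = 73606.74 BTU/hr

73606.74 BTU/hr


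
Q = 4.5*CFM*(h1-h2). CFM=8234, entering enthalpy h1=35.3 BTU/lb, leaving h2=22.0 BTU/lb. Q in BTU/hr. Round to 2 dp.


Q = 4.5 * 8234 * (35.3 - 22.0) = 492804.90 BTU/hr

492804.90 BTU/hr


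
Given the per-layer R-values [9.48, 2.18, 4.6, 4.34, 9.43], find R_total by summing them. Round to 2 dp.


R_total = 9.48 + 2.18 + 4.6 + 4.34 + 9.43 = 30.03

30.03


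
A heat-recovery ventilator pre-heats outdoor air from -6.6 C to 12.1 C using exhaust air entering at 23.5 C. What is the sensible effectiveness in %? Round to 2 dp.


eff = (12.1-(-6.6))/(23.5-(-6.6))*100 = 62.13 %

62.13 %


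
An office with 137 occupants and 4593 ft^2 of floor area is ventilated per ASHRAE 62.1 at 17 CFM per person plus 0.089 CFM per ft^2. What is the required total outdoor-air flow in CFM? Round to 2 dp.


Total = 137*17 + 4593*0.089 = 2737.78 CFM

2737.78 CFM


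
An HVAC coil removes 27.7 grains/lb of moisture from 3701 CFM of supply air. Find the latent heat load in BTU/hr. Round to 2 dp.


Q = 0.68 * 3701 * 27.7 = 69712.04 BTU/hr

69712.04 BTU/hr


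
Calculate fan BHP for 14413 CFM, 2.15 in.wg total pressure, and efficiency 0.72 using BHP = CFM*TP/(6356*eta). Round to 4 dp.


BHP = 14413 * 2.15 / (6356 * 0.72) = 6.7714 hp

6.7714 hp


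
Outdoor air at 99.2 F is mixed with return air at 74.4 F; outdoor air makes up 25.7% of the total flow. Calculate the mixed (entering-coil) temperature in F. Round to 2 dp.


T_mix = 74.4 + (25.7/100)*(99.2-74.4) = 80.77 F

80.77 F


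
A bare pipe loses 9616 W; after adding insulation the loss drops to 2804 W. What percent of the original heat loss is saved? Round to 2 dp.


Savings = ((9616-2804)/9616)*100 = 70.84 %

70.84 %


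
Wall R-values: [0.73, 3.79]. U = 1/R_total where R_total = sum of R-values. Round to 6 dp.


R_total = 0.73 + 3.79 = 4.52
U = 1/4.52 = 0.221239

0.221239


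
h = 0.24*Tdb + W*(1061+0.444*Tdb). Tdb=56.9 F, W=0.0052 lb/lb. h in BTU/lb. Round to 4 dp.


h = 0.24*56.9 + 0.0052*(1061+0.444*56.9) = 19.3046 BTU/lb

19.3046 BTU/lb


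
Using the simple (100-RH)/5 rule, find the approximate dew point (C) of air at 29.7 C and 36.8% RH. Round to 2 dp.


Td = 29.7 - (100-36.8)/5 = 17.06 C

17.06 C


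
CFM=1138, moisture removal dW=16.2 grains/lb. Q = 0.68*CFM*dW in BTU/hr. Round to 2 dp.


Q = 0.68 * 1138 * 16.2 = 12536.21 BTU/hr

12536.21 BTU/hr


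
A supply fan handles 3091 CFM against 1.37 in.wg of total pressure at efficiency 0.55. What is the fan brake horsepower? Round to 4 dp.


BHP = 3091 * 1.37 / (6356 * 0.55) = 1.2114 hp

1.2114 hp


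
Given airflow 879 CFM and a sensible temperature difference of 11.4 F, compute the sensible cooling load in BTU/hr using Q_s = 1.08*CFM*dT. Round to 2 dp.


Q = 1.08 * 879 * 11.4 = 10822.25 BTU/hr

10822.25 BTU/hr


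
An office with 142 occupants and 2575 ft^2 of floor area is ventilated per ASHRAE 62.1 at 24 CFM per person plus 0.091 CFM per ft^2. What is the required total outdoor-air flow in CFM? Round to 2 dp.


Total = 142*24 + 2575*0.091 = 3642.33 CFM

3642.33 CFM


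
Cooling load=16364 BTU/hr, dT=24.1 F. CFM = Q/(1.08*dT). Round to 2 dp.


CFM = 16364 / (1.08 * 24.1) = 628.71

628.71 CFM


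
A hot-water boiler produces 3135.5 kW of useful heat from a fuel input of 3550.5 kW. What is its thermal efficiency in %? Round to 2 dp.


eta = (3135.5/3550.5)*100 = 88.31 %

88.31 %


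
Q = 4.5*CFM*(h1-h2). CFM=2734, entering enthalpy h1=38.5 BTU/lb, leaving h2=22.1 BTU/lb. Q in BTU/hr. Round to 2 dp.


Q = 4.5 * 2734 * (38.5 - 22.1) = 201769.20 BTU/hr

201769.20 BTU/hr


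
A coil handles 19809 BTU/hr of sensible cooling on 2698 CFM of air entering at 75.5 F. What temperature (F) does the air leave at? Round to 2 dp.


dT = 19809/(1.08*2698) = 6.7982
T_leave = 75.5 - 6.7982 = 68.70 F

68.70 F


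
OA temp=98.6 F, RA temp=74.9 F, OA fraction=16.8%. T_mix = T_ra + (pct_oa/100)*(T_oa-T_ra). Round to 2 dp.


T_mix = 74.9 + (16.8/100)*(98.6-74.9) = 78.88 F

78.88 F


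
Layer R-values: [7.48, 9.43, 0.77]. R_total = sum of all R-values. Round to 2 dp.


R_total = 7.48 + 9.43 + 0.77 = 17.68

17.68


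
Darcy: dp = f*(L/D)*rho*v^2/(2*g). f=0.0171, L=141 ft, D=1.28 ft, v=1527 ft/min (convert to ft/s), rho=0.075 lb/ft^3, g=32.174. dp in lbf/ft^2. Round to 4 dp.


v_fps = 1527/60 = 25.45 ft/s
dp = 0.0171*(141/1.28)*0.075*25.45^2/(2*32.174) = 1.4220 lbf/ft^2

1.4220 lbf/ft^2


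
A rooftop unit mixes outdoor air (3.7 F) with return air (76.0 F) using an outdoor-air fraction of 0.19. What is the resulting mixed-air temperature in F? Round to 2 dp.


T_mix = 0.19*3.7 + 0.81*76.0 = 62.26 F

62.26 F


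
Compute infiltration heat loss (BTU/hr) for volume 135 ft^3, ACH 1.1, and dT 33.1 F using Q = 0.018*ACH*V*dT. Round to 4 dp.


Q = 0.018 * 1.1 * 135 * 33.1 = 88.4763 BTU/hr

88.4763 BTU/hr


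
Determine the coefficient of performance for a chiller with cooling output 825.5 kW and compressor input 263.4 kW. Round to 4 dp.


COP = 825.5 / 263.4 = 3.1340

3.1340


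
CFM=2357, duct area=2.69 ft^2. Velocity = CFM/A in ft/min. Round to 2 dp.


V = 2357 / 2.69 = 876.21 ft/min

876.21 ft/min


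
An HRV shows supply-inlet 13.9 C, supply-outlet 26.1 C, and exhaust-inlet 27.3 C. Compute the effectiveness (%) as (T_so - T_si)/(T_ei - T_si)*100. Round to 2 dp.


eff = (26.1-13.9)/(27.3-13.9)*100 = 91.04 %

91.04 %


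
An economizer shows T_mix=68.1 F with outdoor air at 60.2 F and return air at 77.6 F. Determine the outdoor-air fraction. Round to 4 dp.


frac = (68.1 - 77.6) / (60.2 - 77.6) = 0.5460

0.5460


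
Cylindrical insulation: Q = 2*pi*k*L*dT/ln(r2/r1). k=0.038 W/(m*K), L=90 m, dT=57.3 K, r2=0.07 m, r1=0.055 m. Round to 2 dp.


Q = 2*pi*0.038*90*57.3/ln(0.07/0.055) = 5105.66 W

5105.66 W


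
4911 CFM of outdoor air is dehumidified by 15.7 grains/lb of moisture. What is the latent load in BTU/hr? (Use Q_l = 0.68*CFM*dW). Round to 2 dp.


Q = 0.68 * 4911 * 15.7 = 52429.84 BTU/hr

52429.84 BTU/hr


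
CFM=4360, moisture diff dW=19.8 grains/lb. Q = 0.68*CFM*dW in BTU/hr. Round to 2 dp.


Q = 0.68 * 4360 * 19.8 = 58703.04 BTU/hr

58703.04 BTU/hr


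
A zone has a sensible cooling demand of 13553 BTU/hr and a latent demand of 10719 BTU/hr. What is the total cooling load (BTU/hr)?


Qt = 13553 + 10719 = 24272 BTU/hr

24272 BTU/hr


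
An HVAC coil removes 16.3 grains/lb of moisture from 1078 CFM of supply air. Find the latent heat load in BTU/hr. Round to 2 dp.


Q = 0.68 * 1078 * 16.3 = 11948.55 BTU/hr

11948.55 BTU/hr


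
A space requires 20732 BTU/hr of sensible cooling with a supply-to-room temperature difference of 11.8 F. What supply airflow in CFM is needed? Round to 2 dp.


CFM = 20732 / (1.08 * 11.8) = 1626.80

1626.80 CFM


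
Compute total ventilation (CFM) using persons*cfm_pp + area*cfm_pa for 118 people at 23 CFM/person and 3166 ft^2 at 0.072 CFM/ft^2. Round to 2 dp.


Total = 118*23 + 3166*0.072 = 2941.95 CFM

2941.95 CFM


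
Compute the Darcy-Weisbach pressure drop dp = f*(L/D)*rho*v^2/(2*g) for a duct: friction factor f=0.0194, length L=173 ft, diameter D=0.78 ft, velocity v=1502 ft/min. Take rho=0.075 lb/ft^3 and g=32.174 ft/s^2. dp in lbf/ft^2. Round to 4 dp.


v_fps = 1502/60 = 25.0333 ft/s
dp = 0.0194*(173/0.78)*0.075*25.0333^2/(2*32.174) = 3.1428 lbf/ft^2

3.1428 lbf/ft^2


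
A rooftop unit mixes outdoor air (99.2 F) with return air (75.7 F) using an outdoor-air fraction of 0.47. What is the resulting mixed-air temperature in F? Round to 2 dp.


T_mix = 0.47*99.2 + 0.53*75.7 = 86.75 F

86.75 F


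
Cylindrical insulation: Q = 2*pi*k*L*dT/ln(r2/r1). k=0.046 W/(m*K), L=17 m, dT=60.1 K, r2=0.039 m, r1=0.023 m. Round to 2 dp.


Q = 2*pi*0.046*17*60.1/ln(0.039/0.023) = 559.21 W

559.21 W


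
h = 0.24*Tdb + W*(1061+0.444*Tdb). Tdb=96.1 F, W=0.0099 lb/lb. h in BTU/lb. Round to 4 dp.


h = 0.24*96.1 + 0.0099*(1061+0.444*96.1) = 33.9903 BTU/lb

33.9903 BTU/lb


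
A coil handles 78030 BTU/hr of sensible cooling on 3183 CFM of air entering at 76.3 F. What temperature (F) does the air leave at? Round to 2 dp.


dT = 78030/(1.08*3183) = 22.6987
T_leave = 76.3 - 22.6987 = 53.60 F

53.60 F


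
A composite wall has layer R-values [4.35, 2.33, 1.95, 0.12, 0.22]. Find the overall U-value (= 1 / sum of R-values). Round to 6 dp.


R_total = 4.35 + 2.33 + 1.95 + 0.12 + 0.22 = 8.97
U = 1/8.97 = 0.111483

0.111483


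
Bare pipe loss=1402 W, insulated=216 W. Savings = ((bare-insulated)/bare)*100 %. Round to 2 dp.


Savings = ((1402-216)/1402)*100 = 84.59 %

84.59 %


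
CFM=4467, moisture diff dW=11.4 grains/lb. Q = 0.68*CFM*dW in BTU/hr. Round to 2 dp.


Q = 0.68 * 4467 * 11.4 = 34628.18 BTU/hr

34628.18 BTU/hr


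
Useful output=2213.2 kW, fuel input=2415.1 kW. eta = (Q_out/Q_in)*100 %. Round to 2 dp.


eta = (2213.2/2415.1)*100 = 91.64 %

91.64 %


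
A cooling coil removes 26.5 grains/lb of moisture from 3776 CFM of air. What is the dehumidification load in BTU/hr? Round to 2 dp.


Q = 0.68 * 3776 * 26.5 = 68043.52 BTU/hr

68043.52 BTU/hr


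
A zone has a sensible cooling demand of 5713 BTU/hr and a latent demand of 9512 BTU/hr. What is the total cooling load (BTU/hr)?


Qt = 5713 + 9512 = 15225 BTU/hr

15225 BTU/hr


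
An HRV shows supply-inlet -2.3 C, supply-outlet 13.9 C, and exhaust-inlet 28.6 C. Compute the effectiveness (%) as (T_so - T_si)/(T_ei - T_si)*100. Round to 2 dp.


eff = (13.9-(-2.3))/(28.6-(-2.3))*100 = 52.43 %

52.43 %


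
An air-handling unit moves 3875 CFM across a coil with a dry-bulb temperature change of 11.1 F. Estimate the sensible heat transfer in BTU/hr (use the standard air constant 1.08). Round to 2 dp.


Q = 1.08 * 3875 * 11.1 = 46453.50 BTU/hr

46453.50 BTU/hr


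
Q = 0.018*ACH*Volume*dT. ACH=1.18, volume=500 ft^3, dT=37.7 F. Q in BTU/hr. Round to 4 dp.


Q = 0.018 * 1.18 * 500 * 37.7 = 400.3740 BTU/hr

400.3740 BTU/hr


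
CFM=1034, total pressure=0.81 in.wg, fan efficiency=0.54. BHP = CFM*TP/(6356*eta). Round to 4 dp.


BHP = 1034 * 0.81 / (6356 * 0.54) = 0.2440 hp

0.2440 hp


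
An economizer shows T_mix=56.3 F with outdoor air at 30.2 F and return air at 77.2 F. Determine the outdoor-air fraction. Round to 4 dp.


frac = (56.3 - 77.2) / (30.2 - 77.2) = 0.4447

0.4447


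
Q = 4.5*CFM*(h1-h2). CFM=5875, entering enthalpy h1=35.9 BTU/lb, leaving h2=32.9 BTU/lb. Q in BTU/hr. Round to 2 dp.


Q = 4.5 * 5875 * (35.9 - 32.9) = 79312.50 BTU/hr

79312.50 BTU/hr


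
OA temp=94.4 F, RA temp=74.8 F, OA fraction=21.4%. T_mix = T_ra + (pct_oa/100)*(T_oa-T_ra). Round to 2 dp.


T_mix = 74.8 + (21.4/100)*(94.4-74.8) = 78.99 F

78.99 F


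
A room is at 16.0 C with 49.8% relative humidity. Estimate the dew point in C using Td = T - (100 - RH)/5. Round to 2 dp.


Td = 16.0 - (100-49.8)/5 = 5.96 C

5.96 C


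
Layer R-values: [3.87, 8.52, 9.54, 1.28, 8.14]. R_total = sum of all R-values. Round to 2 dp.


R_total = 3.87 + 8.52 + 9.54 + 1.28 + 8.14 = 31.35

31.35


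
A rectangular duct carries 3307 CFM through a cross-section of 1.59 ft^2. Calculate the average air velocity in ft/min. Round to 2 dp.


V = 3307 / 1.59 = 2079.87 ft/min

2079.87 ft/min


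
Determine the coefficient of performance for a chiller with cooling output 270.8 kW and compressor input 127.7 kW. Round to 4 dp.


COP = 270.8 / 127.7 = 2.1206

2.1206


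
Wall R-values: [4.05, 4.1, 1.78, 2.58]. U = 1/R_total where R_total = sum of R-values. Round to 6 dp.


R_total = 4.05 + 4.1 + 1.78 + 2.58 = 12.51
U = 1/12.51 = 0.079936

0.079936


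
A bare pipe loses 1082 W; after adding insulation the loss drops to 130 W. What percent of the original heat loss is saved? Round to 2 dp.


Savings = ((1082-130)/1082)*100 = 87.99 %

87.99 %


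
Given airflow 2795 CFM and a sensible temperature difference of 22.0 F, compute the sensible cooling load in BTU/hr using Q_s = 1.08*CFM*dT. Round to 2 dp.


Q = 1.08 * 2795 * 22.0 = 66409.20 BTU/hr

66409.20 BTU/hr


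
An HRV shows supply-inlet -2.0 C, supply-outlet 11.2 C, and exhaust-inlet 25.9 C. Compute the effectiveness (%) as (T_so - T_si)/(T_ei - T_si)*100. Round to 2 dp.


eff = (11.2-(-2.0))/(25.9-(-2.0))*100 = 47.31 %

47.31 %


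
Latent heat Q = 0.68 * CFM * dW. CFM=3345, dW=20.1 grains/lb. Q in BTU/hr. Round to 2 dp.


Q = 0.68 * 3345 * 20.1 = 45719.46 BTU/hr

45719.46 BTU/hr


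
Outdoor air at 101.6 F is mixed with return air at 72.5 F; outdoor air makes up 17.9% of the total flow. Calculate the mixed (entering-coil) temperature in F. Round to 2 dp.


T_mix = 72.5 + (17.9/100)*(101.6-72.5) = 77.71 F

77.71 F


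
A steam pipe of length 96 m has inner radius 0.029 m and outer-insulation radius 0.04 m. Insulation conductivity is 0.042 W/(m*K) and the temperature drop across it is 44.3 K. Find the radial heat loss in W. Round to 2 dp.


Q = 2*pi*0.042*96*44.3/ln(0.04/0.029) = 3489.88 W

3489.88 W


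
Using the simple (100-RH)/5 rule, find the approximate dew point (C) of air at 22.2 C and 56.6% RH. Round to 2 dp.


Td = 22.2 - (100-56.6)/5 = 13.52 C

13.52 C


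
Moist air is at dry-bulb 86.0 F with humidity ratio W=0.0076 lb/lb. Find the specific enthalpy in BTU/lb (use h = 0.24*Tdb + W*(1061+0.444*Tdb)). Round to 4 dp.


h = 0.24*86.0 + 0.0076*(1061+0.444*86.0) = 28.9938 BTU/lb

28.9938 BTU/lb


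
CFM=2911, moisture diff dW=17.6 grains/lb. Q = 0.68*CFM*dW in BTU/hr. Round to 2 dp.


Q = 0.68 * 2911 * 17.6 = 34838.85 BTU/hr

34838.85 BTU/hr


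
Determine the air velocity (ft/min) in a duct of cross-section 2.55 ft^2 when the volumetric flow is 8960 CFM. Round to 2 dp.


V = 8960 / 2.55 = 3513.73 ft/min

3513.73 ft/min


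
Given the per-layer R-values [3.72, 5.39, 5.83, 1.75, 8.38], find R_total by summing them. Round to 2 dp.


R_total = 3.72 + 5.39 + 5.83 + 1.75 + 8.38 = 25.07

25.07


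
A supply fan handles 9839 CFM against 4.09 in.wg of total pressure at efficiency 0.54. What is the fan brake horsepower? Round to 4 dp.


BHP = 9839 * 4.09 / (6356 * 0.54) = 11.7246 hp

11.7246 hp


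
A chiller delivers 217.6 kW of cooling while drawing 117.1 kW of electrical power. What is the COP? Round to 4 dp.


COP = 217.6 / 117.1 = 1.8582

1.8582


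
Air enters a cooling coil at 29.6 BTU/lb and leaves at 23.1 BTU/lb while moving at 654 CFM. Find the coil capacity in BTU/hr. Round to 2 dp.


Q = 4.5 * 654 * (29.6 - 23.1) = 19129.50 BTU/hr

19129.50 BTU/hr


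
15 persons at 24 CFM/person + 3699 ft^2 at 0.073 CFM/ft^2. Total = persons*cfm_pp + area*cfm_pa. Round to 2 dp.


Total = 15*24 + 3699*0.073 = 630.03 CFM

630.03 CFM


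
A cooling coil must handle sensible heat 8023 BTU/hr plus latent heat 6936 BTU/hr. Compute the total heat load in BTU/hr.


Qt = 8023 + 6936 = 14959 BTU/hr

14959 BTU/hr


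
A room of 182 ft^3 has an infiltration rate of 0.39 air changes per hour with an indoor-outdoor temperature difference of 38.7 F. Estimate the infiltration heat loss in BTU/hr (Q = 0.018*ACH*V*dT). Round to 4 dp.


Q = 0.018 * 0.39 * 182 * 38.7 = 49.4447 BTU/hr

49.4447 BTU/hr


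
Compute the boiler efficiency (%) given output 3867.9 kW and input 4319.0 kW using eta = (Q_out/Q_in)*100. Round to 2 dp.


eta = (3867.9/4319.0)*100 = 89.56 %

89.56 %


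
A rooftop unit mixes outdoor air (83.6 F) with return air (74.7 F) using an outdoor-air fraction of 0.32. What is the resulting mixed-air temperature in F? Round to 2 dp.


T_mix = 0.32*83.6 + 0.68*74.7 = 77.55 F

77.55 F


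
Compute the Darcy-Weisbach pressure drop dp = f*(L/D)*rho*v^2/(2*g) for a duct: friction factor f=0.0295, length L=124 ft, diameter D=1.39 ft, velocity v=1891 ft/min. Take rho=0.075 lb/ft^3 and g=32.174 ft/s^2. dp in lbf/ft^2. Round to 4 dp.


v_fps = 1891/60 = 31.5167 ft/s
dp = 0.0295*(124/1.39)*0.075*31.5167^2/(2*32.174) = 3.0467 lbf/ft^2

3.0467 lbf/ft^2


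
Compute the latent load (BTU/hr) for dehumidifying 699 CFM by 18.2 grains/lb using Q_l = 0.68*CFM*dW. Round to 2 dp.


Q = 0.68 * 699 * 18.2 = 8650.82 BTU/hr

8650.82 BTU/hr


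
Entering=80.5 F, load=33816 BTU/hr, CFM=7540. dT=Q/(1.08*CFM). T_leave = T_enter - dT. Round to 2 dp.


dT = 33816/(1.08*7540) = 4.1527
T_leave = 80.5 - 4.1527 = 76.35 F

76.35 F


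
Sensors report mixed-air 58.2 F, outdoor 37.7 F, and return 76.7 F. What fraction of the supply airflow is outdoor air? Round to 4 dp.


frac = (58.2 - 76.7) / (37.7 - 76.7) = 0.4744

0.4744


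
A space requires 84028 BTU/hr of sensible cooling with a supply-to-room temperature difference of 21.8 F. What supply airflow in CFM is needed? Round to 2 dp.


CFM = 84028 / (1.08 * 21.8) = 3568.98

3568.98 CFM


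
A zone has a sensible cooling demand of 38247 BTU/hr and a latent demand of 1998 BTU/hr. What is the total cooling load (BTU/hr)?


Qt = 38247 + 1998 = 40245 BTU/hr

40245 BTU/hr


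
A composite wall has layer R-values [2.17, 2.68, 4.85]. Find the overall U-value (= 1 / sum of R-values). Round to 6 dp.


R_total = 2.17 + 2.68 + 4.85 = 9.70
U = 1/9.70 = 0.103093

0.103093


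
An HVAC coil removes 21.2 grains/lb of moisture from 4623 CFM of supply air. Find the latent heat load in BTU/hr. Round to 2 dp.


Q = 0.68 * 4623 * 21.2 = 66645.17 BTU/hr

66645.17 BTU/hr


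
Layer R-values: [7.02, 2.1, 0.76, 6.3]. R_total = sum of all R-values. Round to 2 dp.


R_total = 7.02 + 2.1 + 0.76 + 6.3 = 16.18

16.18


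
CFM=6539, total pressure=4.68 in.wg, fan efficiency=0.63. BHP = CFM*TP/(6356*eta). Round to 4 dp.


BHP = 6539 * 4.68 / (6356 * 0.63) = 7.6425 hp

7.6425 hp


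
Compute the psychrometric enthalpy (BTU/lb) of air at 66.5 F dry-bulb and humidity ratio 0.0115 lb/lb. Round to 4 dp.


h = 0.24*66.5 + 0.0115*(1061+0.444*66.5) = 28.5010 BTU/lb

28.5010 BTU/lb


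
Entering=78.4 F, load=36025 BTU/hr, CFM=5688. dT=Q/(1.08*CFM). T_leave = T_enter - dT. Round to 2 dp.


dT = 36025/(1.08*5688) = 5.8644
T_leave = 78.4 - 5.8644 = 72.54 F

72.54 F


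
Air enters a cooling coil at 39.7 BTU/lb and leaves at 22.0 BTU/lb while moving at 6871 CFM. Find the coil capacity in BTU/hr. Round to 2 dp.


Q = 4.5 * 6871 * (39.7 - 22.0) = 547275.15 BTU/hr

547275.15 BTU/hr


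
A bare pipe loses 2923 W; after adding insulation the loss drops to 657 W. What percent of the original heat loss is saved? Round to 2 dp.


Savings = ((2923-657)/2923)*100 = 77.52 %

77.52 %


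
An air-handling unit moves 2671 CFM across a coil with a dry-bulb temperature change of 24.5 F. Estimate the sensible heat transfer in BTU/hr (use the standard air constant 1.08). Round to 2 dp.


Q = 1.08 * 2671 * 24.5 = 70674.66 BTU/hr

70674.66 BTU/hr


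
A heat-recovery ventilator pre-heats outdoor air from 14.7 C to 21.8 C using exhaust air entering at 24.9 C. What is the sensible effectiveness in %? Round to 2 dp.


eff = (21.8-14.7)/(24.9-14.7)*100 = 69.61 %

69.61 %


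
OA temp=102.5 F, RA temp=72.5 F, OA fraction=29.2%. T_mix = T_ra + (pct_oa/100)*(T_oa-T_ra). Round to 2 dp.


T_mix = 72.5 + (29.2/100)*(102.5-72.5) = 81.26 F

81.26 F


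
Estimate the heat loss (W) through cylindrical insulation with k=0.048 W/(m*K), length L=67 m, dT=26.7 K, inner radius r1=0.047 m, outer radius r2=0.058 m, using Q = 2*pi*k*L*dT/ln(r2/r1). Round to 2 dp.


Q = 2*pi*0.048*67*26.7/ln(0.058/0.047) = 2565.53 W

2565.53 W


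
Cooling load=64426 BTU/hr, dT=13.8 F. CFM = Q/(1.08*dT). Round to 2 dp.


CFM = 64426 / (1.08 * 13.8) = 4322.73

4322.73 CFM


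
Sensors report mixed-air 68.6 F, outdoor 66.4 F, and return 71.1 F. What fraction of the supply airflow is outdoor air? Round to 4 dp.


frac = (68.6 - 71.1) / (66.4 - 71.1) = 0.5319

0.5319


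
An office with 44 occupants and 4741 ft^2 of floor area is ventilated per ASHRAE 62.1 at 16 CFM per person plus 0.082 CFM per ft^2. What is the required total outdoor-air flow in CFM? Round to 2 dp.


Total = 44*16 + 4741*0.082 = 1092.76 CFM

1092.76 CFM


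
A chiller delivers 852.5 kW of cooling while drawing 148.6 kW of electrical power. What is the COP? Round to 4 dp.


COP = 852.5 / 148.6 = 5.7369

5.7369


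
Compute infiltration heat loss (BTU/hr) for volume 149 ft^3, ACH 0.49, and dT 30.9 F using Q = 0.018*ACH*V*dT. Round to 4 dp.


Q = 0.018 * 0.49 * 149 * 30.9 = 40.6082 BTU/hr

40.6082 BTU/hr


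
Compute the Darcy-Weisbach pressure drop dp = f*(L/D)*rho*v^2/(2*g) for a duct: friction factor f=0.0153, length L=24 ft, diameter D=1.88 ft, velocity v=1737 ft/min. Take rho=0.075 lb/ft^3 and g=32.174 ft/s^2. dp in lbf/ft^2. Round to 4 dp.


v_fps = 1737/60 = 28.95 ft/s
dp = 0.0153*(24/1.88)*0.075*28.95^2/(2*32.174) = 0.1908 lbf/ft^2

0.1908 lbf/ft^2


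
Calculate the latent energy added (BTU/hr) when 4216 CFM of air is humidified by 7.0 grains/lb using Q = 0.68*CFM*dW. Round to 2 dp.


Q = 0.68 * 4216 * 7.0 = 20068.16 BTU/hr

20068.16 BTU/hr


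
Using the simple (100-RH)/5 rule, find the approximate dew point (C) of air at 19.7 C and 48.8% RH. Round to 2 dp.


Td = 19.7 - (100-48.8)/5 = 9.46 C

9.46 C


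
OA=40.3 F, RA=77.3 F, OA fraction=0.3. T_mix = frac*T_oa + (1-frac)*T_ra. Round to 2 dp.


T_mix = 0.3*40.3 + 0.7*77.3 = 66.20 F

66.20 F


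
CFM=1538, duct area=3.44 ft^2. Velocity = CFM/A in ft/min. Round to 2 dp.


V = 1538 / 3.44 = 447.09 ft/min

447.09 ft/min


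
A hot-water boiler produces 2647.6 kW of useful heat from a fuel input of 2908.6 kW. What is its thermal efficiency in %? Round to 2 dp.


eta = (2647.6/2908.6)*100 = 91.03 %

91.03 %


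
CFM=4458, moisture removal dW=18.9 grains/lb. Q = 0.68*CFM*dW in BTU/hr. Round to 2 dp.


Q = 0.68 * 4458 * 18.9 = 57294.22 BTU/hr

57294.22 BTU/hr


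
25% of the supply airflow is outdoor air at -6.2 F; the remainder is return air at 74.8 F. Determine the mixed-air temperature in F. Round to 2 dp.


T_mix = 0.25*(-6.2) + 0.75*74.8 = 54.55 F

54.55 F


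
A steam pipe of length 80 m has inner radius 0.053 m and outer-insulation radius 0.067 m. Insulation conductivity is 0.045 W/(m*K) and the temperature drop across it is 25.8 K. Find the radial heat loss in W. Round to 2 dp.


Q = 2*pi*0.045*80*25.8/ln(0.067/0.053) = 2489.68 W

2489.68 W


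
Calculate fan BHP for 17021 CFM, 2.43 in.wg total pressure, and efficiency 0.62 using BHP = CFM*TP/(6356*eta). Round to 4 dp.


BHP = 17021 * 2.43 / (6356 * 0.62) = 10.4958 hp

10.4958 hp


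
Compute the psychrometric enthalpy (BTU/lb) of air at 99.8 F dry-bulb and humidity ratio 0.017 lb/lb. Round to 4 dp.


h = 0.24*99.8 + 0.017*(1061+0.444*99.8) = 42.7423 BTU/lb

42.7423 BTU/lb


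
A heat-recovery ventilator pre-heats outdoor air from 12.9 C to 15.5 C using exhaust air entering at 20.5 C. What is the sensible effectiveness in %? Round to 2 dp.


eff = (15.5-12.9)/(20.5-12.9)*100 = 34.21 %

34.21 %


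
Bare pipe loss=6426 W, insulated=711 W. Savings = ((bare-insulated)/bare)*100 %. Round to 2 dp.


Savings = ((6426-711)/6426)*100 = 88.94 %

88.94 %


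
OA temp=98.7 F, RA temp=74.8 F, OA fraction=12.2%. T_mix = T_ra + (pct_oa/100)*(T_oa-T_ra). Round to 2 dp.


T_mix = 74.8 + (12.2/100)*(98.7-74.8) = 77.72 F

77.72 F


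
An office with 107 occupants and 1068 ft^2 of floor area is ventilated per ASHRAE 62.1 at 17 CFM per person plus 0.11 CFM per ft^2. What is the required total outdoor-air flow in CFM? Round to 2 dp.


Total = 107*17 + 1068*0.11 = 1936.48 CFM

1936.48 CFM


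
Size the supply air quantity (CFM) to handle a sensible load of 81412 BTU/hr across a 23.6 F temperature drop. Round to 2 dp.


CFM = 81412 / (1.08 * 23.6) = 3194.13

3194.13 CFM


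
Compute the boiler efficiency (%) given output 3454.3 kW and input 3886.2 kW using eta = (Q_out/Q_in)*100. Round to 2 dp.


eta = (3454.3/3886.2)*100 = 88.89 %

88.89 %


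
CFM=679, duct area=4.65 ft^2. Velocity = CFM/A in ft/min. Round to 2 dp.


V = 679 / 4.65 = 146.02 ft/min

146.02 ft/min


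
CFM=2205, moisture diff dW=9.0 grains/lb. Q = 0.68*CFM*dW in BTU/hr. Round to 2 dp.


Q = 0.68 * 2205 * 9.0 = 13494.60 BTU/hr

13494.60 BTU/hr


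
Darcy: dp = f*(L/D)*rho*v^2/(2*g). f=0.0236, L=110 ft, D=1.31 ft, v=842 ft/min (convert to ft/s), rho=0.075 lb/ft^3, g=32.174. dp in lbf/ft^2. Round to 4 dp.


v_fps = 842/60 = 14.0333 ft/s
dp = 0.0236*(110/1.31)*0.075*14.0333^2/(2*32.174) = 0.4549 lbf/ft^2

0.4549 lbf/ft^2


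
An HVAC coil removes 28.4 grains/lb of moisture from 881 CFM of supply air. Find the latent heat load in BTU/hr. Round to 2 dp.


Q = 0.68 * 881 * 28.4 = 17013.87 BTU/hr

17013.87 BTU/hr


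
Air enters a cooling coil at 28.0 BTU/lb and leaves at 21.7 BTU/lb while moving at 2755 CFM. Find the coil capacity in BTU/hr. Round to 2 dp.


Q = 4.5 * 2755 * (28.0 - 21.7) = 78104.25 BTU/hr

78104.25 BTU/hr


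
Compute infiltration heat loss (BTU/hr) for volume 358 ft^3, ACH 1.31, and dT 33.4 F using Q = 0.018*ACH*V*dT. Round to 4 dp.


Q = 0.018 * 1.31 * 358 * 33.4 = 281.9508 BTU/hr

281.9508 BTU/hr


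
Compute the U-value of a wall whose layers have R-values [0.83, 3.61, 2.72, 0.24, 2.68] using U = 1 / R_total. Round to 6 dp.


R_total = 0.83 + 3.61 + 2.72 + 0.24 + 2.68 = 10.08
U = 1/10.08 = 0.099206

0.099206


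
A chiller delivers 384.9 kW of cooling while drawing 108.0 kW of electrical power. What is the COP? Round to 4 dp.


COP = 384.9 / 108.0 = 3.5639

3.5639
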